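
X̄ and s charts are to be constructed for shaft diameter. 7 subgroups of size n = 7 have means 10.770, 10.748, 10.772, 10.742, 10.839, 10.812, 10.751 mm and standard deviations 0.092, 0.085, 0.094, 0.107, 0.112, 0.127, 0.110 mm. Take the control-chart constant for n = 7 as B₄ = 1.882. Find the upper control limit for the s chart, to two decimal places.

0.20

s̄ = (0.092 + 0.085 + 0.094 + 0.107 + 0.112 + 0.127 + 0.110) / 7 = 0.1039
UCL_s = B₄·s̄ = 1.882 × 0.1039 = 0.1955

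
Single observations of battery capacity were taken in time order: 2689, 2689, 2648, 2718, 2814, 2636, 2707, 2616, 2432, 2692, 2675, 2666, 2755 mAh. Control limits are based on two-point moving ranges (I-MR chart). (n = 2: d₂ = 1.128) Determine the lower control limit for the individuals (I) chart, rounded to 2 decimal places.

X̄ = (2689 + 2689 + 2648 + 2718 + 2814 + 2636 + 2707 + 2616 + 2432 + 2692 + 2675 + 2666 + 2755) / 13 = 2672.0769
Moving ranges: 0, 41, 70, 96, 178, 71, 91, 184, 260, 17, 9, 89; M̄R̄ = 1106.0000 / 12 = 92.1667
LCL = X̄ − 3·M̄R̄/d₂ = 2672.0769 − 3 × 92.1667 / 1.128 = 2426.9528

2426.95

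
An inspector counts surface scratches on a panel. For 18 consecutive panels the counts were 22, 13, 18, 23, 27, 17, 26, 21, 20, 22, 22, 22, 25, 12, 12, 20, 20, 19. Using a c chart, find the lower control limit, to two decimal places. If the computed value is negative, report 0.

c̄ = (22 + 13 + 18 + 23 + 27 + 17 + 26 + 21 + 20 + 22 + 22 + 22 + 25 + 12 + 12 + 20 + 20 + 19) / 18 = 361 / 18 = 20.0556
LCL = c̄ − 3√c̄ = 20.0556 − 3 × 4.4783 = 6.6205

6.62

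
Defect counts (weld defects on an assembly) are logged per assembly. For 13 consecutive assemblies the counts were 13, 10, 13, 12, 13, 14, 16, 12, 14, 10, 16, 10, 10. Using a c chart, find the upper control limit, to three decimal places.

23.161

c̄ = (13 + 10 + 13 + 12 + 13 + 14 + 16 + 12 + 14 + 10 + 16 + 10 + 10) / 13 = 163 / 13 = 12.5385
UCL = c̄ + 3√c̄ = 12.5385 + 3 × √12.5385 = 12.5385 + 3 × 3.5410 = 23.1614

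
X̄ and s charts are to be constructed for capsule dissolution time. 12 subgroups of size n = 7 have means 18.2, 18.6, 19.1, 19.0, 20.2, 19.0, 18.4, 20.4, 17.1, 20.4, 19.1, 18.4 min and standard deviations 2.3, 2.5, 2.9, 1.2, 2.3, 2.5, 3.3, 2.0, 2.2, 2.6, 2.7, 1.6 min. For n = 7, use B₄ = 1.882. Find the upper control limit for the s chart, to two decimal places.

4.41

s̄ = (2.3 + 2.5 + 2.9 + 1.2 + 2.3 + 2.5 + 3.3 + 2.0 + 2.2 + 2.6 + 2.7 + 1.6) / 12 = 2.3417
UCL_s = B₄·s̄ = 1.882 × 2.3417 = 4.4070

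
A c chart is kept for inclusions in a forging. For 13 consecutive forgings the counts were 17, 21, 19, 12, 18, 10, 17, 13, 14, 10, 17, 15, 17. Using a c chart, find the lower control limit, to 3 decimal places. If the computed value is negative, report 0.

3.618

c̄ = (17 + 21 + 19 + 12 + 18 + 10 + 17 + 13 + 14 + 10 + 17 + 15 + 17) / 13 = 200 / 13 = 15.3846
LCL = c̄ − 3√c̄ = 15.3846 − 3 × 3.9223 = 3.6176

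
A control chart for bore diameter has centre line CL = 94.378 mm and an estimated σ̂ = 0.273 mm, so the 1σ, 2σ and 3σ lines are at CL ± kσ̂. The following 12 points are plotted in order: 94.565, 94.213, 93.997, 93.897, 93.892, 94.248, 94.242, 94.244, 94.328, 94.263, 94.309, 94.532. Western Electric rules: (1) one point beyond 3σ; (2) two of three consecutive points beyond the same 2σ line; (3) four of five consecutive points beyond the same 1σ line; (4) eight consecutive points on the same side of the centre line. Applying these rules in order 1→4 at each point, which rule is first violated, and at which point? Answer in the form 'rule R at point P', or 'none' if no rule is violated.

Zone of each point (C = within 1σ̂, B = 1σ̂–2σ̂, A = 2σ̂–3σ̂, * = beyond 3σ̂; sign = side of CL): 1:+C, 2:-C, 3:-B, 4:-B, 5:-B, 6:-C, 7:-C, 8:-C, 9:-C, 10:-C, 11:-C, 12:+C
Rule 4 (eight consecutive points on the same side of the centre line) is satisfied at point 9.

rule 4 at point 9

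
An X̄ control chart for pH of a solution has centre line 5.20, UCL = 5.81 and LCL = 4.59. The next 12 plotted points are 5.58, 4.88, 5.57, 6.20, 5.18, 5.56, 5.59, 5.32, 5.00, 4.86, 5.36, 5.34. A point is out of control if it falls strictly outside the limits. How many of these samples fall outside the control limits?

1

Compare each point to [4.59, 5.81]: sample 4 = 6.20 > UCL.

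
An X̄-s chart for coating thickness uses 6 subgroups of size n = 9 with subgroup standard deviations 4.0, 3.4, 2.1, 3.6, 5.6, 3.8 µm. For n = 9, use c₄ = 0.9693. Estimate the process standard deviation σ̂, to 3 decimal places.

s̄ = (4.0 + 3.4 + 2.1 + 3.6 + 5.6 + 3.8) / 6 = 3.7500
σ̂ = s̄ / c₄ = 3.7500 / 0.9693 = 3.8688

3.869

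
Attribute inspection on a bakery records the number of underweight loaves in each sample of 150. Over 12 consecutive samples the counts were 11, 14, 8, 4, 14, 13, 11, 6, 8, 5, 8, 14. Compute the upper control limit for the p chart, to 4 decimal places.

0.1246

p̄ = Σdᵢ / (k·n) = 116 / (12 × 150) = 0.06444
UCL = p̄ + 3·√(p̄(1−p̄)/n) = 0.06444 + 3 × √(0.06444×0.93556/150) = 0.06444 + 3 × 0.02005 = 0.12459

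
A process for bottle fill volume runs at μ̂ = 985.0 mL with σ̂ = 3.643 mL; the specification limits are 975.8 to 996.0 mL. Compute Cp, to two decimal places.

Cp = (USL − LSL) / (6σ̂) = (996.0 − 975.8) / (6 × 3.643) = 20.2000 / 21.8580 = 0.9241

0.92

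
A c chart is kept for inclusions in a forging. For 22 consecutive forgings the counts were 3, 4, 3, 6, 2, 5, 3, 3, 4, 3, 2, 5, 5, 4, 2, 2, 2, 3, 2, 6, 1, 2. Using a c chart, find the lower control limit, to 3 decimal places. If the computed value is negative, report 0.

0.000

c̄ = (3 + 4 + 3 + 6 + 2 + 5 + 3 + 3 + 4 + 3 + 2 + 5 + 5 + 4 + 2 + 2 + 2 + 3 + 2 + 6 + 1 + 2) / 22 = 72 / 22 = 3.2727
LCL = c̄ − 3√c̄ = 3.2727 − 3 × 1.8091 = -2.1545 → 0 (cannot be negative)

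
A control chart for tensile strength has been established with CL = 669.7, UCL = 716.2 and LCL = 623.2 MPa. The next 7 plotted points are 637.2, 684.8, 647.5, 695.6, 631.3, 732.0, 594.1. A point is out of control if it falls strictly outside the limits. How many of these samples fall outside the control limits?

2

Compare each point to [623.2, 716.2]: sample 6 = 732.0 > UCL; sample 7 = 594.1 < LCL.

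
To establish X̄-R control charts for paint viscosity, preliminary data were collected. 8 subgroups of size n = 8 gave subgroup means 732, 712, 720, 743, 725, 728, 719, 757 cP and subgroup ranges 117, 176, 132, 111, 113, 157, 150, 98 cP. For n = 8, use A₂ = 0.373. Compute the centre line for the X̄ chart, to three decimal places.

729.500

X̄̄ = (732 + 712 + 720 + 743 + 725 + 728 + 719 + 757) / 8 = 5836.0000 / 8 = 729.5000
CL = X̄̄ = 729.5000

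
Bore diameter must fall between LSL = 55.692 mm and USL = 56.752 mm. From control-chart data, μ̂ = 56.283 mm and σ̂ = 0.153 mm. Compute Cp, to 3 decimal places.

1.155

Cp = (USL − LSL) / (6σ̂) = (56.752 − 55.692) / (6 × 0.153) = 1.0600 / 0.9180 = 1.1547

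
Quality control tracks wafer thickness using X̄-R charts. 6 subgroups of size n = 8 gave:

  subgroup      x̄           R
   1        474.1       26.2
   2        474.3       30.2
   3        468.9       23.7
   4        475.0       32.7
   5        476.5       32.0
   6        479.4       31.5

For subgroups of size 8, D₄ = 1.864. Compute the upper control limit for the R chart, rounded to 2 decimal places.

54.77

R̄ = (26.2 + 30.2 + 23.7 + 32.7 + 32.0 + 31.5) / 6 = 176.3000 / 6 = 29.3833
UCL_R = D₄·R̄ = 1.864 × 29.3833 = 54.7705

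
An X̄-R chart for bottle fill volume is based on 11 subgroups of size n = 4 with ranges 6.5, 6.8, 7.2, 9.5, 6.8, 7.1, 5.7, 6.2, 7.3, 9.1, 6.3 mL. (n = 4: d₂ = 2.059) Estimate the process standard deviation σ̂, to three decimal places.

R̄ = (6.5 + 6.8 + 7.2 + 9.5 + 6.8 + 7.1 + 5.7 + 6.2 + 7.3 + 9.1 + 6.3) / 11 = 7.1364
σ̂ = R̄ / d₂ = 7.1364 / 2.059 = 3.4659

3.466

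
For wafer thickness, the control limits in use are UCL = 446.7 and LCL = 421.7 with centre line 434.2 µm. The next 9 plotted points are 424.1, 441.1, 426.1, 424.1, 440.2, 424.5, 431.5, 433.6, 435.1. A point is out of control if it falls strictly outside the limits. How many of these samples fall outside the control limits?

0

All 9 points lie within [421.7, 446.7].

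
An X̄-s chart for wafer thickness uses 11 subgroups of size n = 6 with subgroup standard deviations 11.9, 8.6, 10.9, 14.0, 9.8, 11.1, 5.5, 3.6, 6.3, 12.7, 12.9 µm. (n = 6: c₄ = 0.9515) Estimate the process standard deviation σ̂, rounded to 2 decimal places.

s̄ = (11.9 + 8.6 + 10.9 + 14.0 + 9.8 + 11.1 + 5.5 + 3.6 + 6.3 + 12.7 + 12.9) / 11 = 9.7545
σ̂ = s̄ / c₄ = 9.7545 / 0.9515 = 10.2518

10.25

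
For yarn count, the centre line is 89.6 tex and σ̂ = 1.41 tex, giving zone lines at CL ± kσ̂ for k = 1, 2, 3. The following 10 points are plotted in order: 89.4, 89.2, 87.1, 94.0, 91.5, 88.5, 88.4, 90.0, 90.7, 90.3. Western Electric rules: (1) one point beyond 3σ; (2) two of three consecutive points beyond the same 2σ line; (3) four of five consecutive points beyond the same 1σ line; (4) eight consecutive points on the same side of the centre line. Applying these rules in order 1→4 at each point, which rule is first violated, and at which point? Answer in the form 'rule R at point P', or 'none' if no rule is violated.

Zone of each point (C = within 1σ̂, B = 1σ̂–2σ̂, A = 2σ̂–3σ̂, * = beyond 3σ̂; sign = side of CL): 1:-C, 2:-C, 3:-B, 4:+*, 5:+B, 6:-C, 7:-C, 8:+C, 9:+C, 10:+C
Rule 1 (one point beyond the 3σ limits) is satisfied at point 4.

rule 1 at point 4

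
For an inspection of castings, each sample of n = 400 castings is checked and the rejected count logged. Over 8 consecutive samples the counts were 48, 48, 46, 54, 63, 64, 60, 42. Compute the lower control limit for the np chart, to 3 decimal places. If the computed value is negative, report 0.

p̄ = Σdᵢ / (k·n) = 425 / (8 × 400) = 0.13281
LCL = np̄ − 3·√(np̄(1−p̄)) = 53.1250 − 3 × 6.7874 = 32.7627

32.763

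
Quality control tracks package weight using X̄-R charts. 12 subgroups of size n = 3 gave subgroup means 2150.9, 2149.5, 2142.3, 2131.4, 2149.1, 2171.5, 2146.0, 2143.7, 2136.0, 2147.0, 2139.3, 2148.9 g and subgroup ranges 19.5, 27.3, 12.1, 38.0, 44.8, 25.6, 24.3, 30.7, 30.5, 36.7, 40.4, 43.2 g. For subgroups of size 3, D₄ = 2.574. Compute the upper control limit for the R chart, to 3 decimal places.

R̄ = (19.5 + 27.3 + 12.1 + 38.0 + 44.8 + 25.6 + 24.3 + 30.7 + 30.5 + 36.7 + 40.4 + 43.2) / 12 = 373.1000 / 12 = 31.0917
UCL_R = D₄·R̄ = 2.574 × 31.0917 = 80.0299

80.030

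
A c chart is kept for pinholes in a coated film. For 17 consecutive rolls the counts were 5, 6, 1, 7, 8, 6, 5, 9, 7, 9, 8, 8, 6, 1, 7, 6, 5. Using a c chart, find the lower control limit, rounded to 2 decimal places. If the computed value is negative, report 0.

c̄ = (5 + 6 + 1 + 7 + 8 + 6 + 5 + 9 + 7 + 9 + 8 + 8 + 6 + 1 + 7 + 6 + 5) / 17 = 104 / 17 = 6.1176
LCL = c̄ − 3√c̄ = 6.1176 − 3 × 2.4734 = -1.3025 → 0 (cannot be negative)

0.00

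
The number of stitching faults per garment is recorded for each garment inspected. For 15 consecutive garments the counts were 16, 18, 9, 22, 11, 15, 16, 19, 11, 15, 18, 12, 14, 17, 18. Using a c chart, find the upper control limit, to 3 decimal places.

c̄ = (16 + 18 + 9 + 22 + 11 + 15 + 16 + 19 + 11 + 15 + 18 + 12 + 14 + 17 + 18) / 15 = 231 / 15 = 15.4000
UCL = c̄ + 3√c̄ = 15.4000 + 3 × √15.4000 = 15.4000 + 3 × 3.9243 = 27.1729

27.173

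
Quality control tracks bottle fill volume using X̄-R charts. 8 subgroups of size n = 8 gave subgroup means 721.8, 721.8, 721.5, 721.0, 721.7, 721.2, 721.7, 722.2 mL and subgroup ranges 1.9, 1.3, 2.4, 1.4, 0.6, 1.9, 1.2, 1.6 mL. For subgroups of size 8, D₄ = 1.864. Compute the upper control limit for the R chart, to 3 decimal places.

R̄ = (1.9 + 1.3 + 2.4 + 1.4 + 0.6 + 1.9 + 1.2 + 1.6) / 8 = 12.3000 / 8 = 1.5375
UCL_R = D₄·R̄ = 1.864 × 1.5375 = 2.8659

2.866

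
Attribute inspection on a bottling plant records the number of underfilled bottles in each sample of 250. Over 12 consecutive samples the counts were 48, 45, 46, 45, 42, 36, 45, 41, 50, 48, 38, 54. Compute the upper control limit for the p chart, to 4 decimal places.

0.2521

p̄ = Σdᵢ / (k·n) = 538 / (12 × 250) = 0.17933
UCL = p̄ + 3·√(p̄(1−p̄)/n) = 0.17933 + 3 × √(0.17933×0.82067/250) = 0.17933 + 3 × 0.02426 = 0.25212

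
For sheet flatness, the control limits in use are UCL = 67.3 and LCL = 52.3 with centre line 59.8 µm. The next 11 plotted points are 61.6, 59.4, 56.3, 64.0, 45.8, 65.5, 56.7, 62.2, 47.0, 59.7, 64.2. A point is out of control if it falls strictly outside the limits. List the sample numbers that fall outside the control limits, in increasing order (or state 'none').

5, 9

Compare each point to [52.3, 67.3]: sample 5 = 45.8 < LCL; sample 9 = 47.0 < LCL.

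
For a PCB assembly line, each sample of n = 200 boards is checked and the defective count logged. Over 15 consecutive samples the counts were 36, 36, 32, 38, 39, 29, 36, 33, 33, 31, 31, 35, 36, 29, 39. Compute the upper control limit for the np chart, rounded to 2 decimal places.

50.17

p̄ = Σdᵢ / (k·n) = 513 / (15 × 200) = 0.17100
UCL = np̄ + 3·√(np̄(1−p̄)) = 34.2000 + 3 × √(34.2000×0.82900) = 34.2000 + 3 × 5.3246 = 50.1739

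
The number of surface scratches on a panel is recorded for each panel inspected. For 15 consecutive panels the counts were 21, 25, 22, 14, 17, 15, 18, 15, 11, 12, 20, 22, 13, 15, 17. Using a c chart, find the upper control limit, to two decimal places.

c̄ = (21 + 25 + 22 + 14 + 17 + 15 + 18 + 15 + 11 + 12 + 20 + 22 + 13 + 15 + 17) / 15 = 257 / 15 = 17.1333
UCL = c̄ + 3√c̄ = 17.1333 + 3 × √17.1333 = 17.1333 + 3 × 4.1392 = 29.5511

29.55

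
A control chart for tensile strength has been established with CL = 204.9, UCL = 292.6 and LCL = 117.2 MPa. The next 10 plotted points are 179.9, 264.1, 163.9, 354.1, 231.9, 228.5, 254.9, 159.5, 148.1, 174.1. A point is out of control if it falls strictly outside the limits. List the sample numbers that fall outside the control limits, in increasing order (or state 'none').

Compare each point to [117.2, 292.6]: sample 4 = 354.1 > UCL.

4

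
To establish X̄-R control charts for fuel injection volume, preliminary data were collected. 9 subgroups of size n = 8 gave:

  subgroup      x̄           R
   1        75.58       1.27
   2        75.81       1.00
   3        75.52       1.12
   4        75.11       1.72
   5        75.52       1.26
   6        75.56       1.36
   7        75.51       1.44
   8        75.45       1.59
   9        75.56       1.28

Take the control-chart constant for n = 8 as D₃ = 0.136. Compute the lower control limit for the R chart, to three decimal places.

0.182

R̄ = (1.27 + 1.00 + 1.12 + 1.72 + 1.26 + 1.36 + 1.44 + 1.59 + 1.28) / 9 = 12.0400 / 9 = 1.3378
LCL_R = D₃·R̄ = 0.136 × 1.3378 = 0.1819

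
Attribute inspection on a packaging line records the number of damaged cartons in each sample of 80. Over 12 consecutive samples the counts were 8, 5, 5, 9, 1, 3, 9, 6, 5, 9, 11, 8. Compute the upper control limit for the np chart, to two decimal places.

p̄ = Σdᵢ / (k·n) = 79 / (12 × 80) = 0.08229
UCL = np̄ + 3·√(np̄(1−p̄)) = 6.5833 + 3 × √(6.5833×0.91771) = 6.5833 + 3 × 2.4580 = 13.9572

13.96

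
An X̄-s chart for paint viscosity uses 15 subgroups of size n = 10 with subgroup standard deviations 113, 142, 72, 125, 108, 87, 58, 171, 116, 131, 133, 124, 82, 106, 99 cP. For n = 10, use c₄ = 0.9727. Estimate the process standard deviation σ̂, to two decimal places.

s̄ = (113 + 142 + 72 + 125 + 108 + 87 + 58 + 171 + 116 + 131 + 133 + 124 + 82 + 106 + 99) / 15 = 111.1333
σ̂ = s̄ / c₄ = 111.1333 / 0.9727 = 114.2524

114.25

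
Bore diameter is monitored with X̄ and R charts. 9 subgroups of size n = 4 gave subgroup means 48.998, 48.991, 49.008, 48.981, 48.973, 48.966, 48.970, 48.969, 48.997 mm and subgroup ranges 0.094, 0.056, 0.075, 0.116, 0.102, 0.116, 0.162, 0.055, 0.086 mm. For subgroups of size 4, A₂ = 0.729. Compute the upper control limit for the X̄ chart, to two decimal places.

49.05

X̄̄ = (48.998 + 48.991 + 49.008 + 48.981 + 48.973 + 48.966 + 48.970 + 48.969 + 48.997) / 9 = 440.8530 / 9 = 48.9837
R̄ = (0.094 + 0.056 + 0.075 + 0.116 + 0.102 + 0.116 + 0.162 + 0.055 + 0.086) / 9 = 0.8620 / 9 = 0.0958
UCL = X̄̄ + A₂·R̄ = 48.9837 + 0.729 × 0.0958 = 49.0535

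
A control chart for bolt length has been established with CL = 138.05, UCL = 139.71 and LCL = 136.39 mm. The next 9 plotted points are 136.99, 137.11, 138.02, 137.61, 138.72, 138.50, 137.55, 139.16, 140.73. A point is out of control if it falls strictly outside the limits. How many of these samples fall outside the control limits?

1

Compare each point to [136.39, 139.71]: sample 9 = 140.73 > UCL.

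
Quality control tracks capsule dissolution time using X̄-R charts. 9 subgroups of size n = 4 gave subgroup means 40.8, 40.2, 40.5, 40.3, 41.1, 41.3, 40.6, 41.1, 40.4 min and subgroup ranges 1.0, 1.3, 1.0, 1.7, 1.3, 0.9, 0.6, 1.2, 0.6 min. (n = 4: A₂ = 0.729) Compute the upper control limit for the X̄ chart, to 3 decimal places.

X̄̄ = (40.8 + 40.2 + 40.5 + 40.3 + 41.1 + 41.3 + 40.6 + 41.1 + 40.4) / 9 = 366.3000 / 9 = 40.7000
R̄ = (1.0 + 1.3 + 1.0 + 1.7 + 1.3 + 0.9 + 0.6 + 1.2 + 0.6) / 9 = 9.6000 / 9 = 1.0667
UCL = X̄̄ + A₂·R̄ = 40.7000 + 0.729 × 1.0667 = 41.4776

41.478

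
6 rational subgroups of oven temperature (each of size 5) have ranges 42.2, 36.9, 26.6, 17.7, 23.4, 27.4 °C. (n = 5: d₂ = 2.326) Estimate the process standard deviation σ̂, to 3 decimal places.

R̄ = (42.2 + 36.9 + 26.6 + 17.7 + 23.4 + 27.4) / 6 = 29.0333
σ̂ = R̄ / d₂ = 29.0333 / 2.326 = 12.4821

12.482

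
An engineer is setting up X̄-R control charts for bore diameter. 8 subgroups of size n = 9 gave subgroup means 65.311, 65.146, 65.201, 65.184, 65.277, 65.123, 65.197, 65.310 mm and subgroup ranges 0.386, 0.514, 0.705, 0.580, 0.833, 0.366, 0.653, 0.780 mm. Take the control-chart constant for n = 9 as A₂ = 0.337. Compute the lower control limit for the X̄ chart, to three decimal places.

65.016

X̄̄ = (65.311 + 65.146 + 65.201 + 65.184 + 65.277 + 65.123 + 65.197 + 65.310) / 8 = 521.7490 / 8 = 65.2186
R̄ = (0.386 + 0.514 + 0.705 + 0.580 + 0.833 + 0.366 + 0.653 + 0.780) / 8 = 4.8170 / 8 = 0.6021
LCL = X̄̄ − A₂·R̄ = 65.2186 − 0.337 × 0.6021 = 65.0157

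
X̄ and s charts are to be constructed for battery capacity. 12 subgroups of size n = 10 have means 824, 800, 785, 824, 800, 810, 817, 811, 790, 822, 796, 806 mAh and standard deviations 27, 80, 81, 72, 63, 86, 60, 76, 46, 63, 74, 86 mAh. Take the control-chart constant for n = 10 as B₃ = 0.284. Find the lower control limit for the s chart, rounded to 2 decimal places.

s̄ = (27 + 80 + 81 + 72 + 63 + 86 + 60 + 76 + 46 + 63 + 74 + 86) / 12 = 67.8333
LCL_s = B₃·s̄ = 0.284 × 67.8333 = 19.2647

19.26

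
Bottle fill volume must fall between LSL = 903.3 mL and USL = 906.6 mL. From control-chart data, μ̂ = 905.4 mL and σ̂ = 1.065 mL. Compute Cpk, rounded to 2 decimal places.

0.38

Cpu = (USL − μ̂) / (3σ̂) = (906.6 − 905.4) / (3 × 1.065) = 0.3756; Cpl = (μ̂ − LSL) / (3σ̂) = (905.4 − 903.3) / (3 × 1.065) = 0.6573; Cpk = min(Cpu, Cpl) = 0.3756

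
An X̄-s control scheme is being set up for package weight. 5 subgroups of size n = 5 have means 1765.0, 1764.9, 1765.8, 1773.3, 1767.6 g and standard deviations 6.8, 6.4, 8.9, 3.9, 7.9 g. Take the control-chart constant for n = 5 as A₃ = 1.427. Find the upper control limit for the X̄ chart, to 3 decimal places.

1776.995

X̄̄ = (1765.0 + 1764.9 + 1765.8 + 1773.3 + 1767.6) / 5 = 1767.3200
s̄ = (6.8 + 6.4 + 8.9 + 3.9 + 7.9) / 5 = 6.7800
UCL = X̄̄ + A₃·s̄ = 1767.3200 + 1.427 × 6.7800 = 1776.9951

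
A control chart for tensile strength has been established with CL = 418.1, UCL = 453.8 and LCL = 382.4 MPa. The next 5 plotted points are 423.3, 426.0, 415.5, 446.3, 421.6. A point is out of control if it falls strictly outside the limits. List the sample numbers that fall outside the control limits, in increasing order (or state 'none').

All 5 points lie within [382.4, 453.8].

none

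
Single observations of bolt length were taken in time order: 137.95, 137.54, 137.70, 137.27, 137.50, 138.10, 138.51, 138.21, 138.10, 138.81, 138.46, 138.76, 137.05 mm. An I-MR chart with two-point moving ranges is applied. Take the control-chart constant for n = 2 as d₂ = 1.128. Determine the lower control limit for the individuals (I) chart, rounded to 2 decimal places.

136.73

X̄ = (137.95 + 137.54 + 137.70 + 137.27 + 137.50 + 138.10 + 138.51 + 138.21 + 138.10 + 138.81 + 138.46 + 138.76 + 137.05) / 13 = 137.9969
Moving ranges: 0.41, 0.16, 0.43, 0.23, 0.60, 0.41, 0.30, 0.11, 0.71, 0.35, 0.30, 1.71; M̄R̄ = 5.7200 / 12 = 0.4767
LCL = X̄ − 3·M̄R̄/d₂ = 137.9969 − 3 × 0.4767 / 1.128 = 136.7292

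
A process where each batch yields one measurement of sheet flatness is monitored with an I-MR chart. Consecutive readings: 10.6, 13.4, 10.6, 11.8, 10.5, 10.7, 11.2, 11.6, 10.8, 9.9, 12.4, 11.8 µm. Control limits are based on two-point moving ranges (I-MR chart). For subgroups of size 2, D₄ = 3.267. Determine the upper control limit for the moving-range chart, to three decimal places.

4.158

Moving ranges: 2.8, 2.8, 1.2, 1.3, 0.2, 0.5, 0.4, 0.8, 0.9, 2.5, 0.6; M̄R̄ = 14.0000 / 11 = 1.2727
UCL_MR = D₄·M̄R̄ = 3.267 × 1.2727 = 4.1580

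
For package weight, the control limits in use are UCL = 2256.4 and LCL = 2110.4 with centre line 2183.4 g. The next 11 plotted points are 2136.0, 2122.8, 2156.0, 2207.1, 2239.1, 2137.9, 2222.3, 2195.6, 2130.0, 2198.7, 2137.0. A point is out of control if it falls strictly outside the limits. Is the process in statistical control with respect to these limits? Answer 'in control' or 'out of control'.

All 11 points lie within [2110.4, 2256.4].

in control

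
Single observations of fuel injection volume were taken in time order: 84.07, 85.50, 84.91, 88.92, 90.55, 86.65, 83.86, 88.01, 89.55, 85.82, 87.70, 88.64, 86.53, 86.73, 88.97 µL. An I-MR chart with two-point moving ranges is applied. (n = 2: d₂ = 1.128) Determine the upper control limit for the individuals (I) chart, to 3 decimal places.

93.010

X̄ = (84.07 + 85.50 + 84.91 + 88.92 + 90.55 + 86.65 + 83.86 + 88.01 + 89.55 + 85.82 + 87.70 + 88.64 + 86.53 + 86.73 + 88.97) / 15 = 87.0940
Moving ranges: 1.43, 0.59, 4.01, 1.63, 3.90, 2.79, 4.15, 1.54, 3.73, 1.88, 0.94, 2.11, 0.20, 2.24; M̄R̄ = 31.1400 / 14 = 2.2243
UCL = X̄ + 3·M̄R̄/d₂ = 87.0940 + 3 × 2.2243 / 1.128 = 93.0097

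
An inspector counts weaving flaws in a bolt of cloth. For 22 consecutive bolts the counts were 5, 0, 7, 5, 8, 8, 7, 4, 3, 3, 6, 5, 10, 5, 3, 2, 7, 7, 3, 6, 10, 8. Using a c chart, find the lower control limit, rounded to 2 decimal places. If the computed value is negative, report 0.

c̄ = (5 + 0 + 7 + 5 + 8 + 8 + 7 + 4 + 3 + 3 + 6 + 5 + 10 + 5 + 3 + 2 + 7 + 7 + 3 + 6 + 10 + 8) / 22 = 122 / 22 = 5.5455
LCL = c̄ − 3√c̄ = 5.5455 − 3 × 2.3549 = -1.5192 → 0 (cannot be negative)

0.00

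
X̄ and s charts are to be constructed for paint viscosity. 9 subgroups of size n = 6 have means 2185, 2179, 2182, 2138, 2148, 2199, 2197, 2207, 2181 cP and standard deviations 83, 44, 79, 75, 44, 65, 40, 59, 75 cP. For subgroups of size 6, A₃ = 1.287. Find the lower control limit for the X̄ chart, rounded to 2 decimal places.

X̄̄ = (2185 + 2179 + 2182 + 2138 + 2148 + 2199 + 2197 + 2207 + 2181) / 9 = 2179.5556
s̄ = (83 + 44 + 79 + 75 + 44 + 65 + 40 + 59 + 75) / 9 = 62.6667
LCL = X̄̄ − A₃·s̄ = 2179.5556 − 1.287 × 62.6667 = 2098.9036

2098.90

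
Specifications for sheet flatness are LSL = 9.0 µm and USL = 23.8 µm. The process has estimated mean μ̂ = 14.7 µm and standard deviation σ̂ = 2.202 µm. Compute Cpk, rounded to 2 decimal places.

Cpu = (USL − μ̂) / (3σ̂) = (23.8 − 14.7) / (3 × 2.202) = 1.3775; Cpl = (μ̂ − LSL) / (3σ̂) = (14.7 − 9.0) / (3 × 2.202) = 0.8629; Cpk = min(Cpu, Cpl) = 0.8629

0.86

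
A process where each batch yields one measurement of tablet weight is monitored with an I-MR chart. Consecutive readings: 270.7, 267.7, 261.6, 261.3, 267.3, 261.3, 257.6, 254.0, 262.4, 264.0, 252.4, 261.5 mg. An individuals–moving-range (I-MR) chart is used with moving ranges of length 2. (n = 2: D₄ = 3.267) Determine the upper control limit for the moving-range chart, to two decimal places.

17.64

Moving ranges: 3.0, 6.1, 0.3, 6.0, 6.0, 3.7, 3.6, 8.4, 1.6, 11.6, 9.1; M̄R̄ = 59.4000 / 11 = 5.4000
UCL_MR = D₄·M̄R̄ = 3.267 × 5.4000 = 17.6418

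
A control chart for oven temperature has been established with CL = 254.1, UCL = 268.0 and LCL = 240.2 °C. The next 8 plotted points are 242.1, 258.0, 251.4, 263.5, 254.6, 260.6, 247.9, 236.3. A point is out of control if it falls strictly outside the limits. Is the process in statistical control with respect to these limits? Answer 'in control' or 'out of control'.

out of control

Compare each point to [240.2, 268.0]: sample 8 = 236.3 < LCL.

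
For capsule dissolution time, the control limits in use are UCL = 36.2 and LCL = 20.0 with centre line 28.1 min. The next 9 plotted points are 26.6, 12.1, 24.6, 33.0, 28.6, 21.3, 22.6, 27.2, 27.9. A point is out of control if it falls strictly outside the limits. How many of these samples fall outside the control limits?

1

Compare each point to [20.0, 36.2]: sample 2 = 12.1 < LCL.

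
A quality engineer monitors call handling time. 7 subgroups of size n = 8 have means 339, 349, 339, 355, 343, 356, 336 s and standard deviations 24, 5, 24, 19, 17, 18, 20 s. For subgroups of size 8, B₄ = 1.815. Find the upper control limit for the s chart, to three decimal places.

32.929

s̄ = (24 + 5 + 24 + 19 + 17 + 18 + 20) / 7 = 18.1429
UCL_s = B₄·s̄ = 1.815 × 18.1429 = 32.9293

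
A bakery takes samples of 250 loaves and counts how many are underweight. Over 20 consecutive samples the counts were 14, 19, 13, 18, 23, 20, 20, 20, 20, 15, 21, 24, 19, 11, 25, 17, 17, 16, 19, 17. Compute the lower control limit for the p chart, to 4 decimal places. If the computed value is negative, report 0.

0.0241

p̄ = Σdᵢ / (k·n) = 368 / (20 × 250) = 0.07360
LCL = p̄ − 3·√(p̄(1−p̄)/n) = 0.07360 − 3 × 0.01651 = 0.02406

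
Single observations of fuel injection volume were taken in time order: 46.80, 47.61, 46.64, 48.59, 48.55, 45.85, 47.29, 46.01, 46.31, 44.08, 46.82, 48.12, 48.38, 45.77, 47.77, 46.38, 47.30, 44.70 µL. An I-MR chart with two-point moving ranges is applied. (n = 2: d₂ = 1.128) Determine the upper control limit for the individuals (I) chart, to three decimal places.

X̄ = (46.80 + 47.61 + 46.64 + 48.59 + 48.55 + 45.85 + 47.29 + 46.01 + 46.31 + 44.08 + 46.82 + 48.12 + 48.38 + 45.77 + 47.77 + 46.38 + 47.30 + 44.70) / 18 = 46.8317
Moving ranges: 0.81, 0.97, 1.95, 0.04, 2.70, 1.44, 1.28, 0.30, 2.23, 2.74, 1.30, 0.26, 2.61, 2.00, 1.39, 0.92, 2.60; M̄R̄ = 25.5400 / 17 = 1.5024
UCL = X̄ + 3·M̄R̄/d₂ = 46.8317 + 3 × 1.5024 / 1.128 = 50.8273

50.827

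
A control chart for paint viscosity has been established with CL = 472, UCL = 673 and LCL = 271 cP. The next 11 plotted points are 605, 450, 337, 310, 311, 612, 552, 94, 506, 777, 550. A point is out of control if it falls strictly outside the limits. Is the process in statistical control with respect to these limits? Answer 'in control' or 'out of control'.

out of control

Compare each point to [271, 673]: sample 8 = 94 < LCL; sample 10 = 777 > UCL.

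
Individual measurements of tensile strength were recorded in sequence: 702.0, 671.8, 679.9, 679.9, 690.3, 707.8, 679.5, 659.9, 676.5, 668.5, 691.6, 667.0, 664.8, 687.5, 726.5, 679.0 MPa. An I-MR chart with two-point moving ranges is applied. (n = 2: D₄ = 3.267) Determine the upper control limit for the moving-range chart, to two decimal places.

64.86

Moving ranges: 30.2, 8.1, 0.0, 10.4, 17.5, 28.3, 19.6, 16.6, 8.0, 23.1, 24.6, 2.2, 22.7, 39.0, 47.5; M̄R̄ = 297.8000 / 15 = 19.8533
UCL_MR = D₄·M̄R̄ = 3.267 × 19.8533 = 64.8608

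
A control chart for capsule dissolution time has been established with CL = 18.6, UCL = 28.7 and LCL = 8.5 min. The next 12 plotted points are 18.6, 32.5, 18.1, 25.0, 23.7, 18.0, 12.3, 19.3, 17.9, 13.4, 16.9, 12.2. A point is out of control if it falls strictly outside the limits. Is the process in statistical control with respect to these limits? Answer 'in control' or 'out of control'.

Compare each point to [8.5, 28.7]: sample 2 = 32.5 > UCL.

out of control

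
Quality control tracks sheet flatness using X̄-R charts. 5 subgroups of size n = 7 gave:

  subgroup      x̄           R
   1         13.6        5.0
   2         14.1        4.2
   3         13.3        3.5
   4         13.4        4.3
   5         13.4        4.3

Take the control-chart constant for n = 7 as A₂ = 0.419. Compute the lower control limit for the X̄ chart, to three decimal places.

X̄̄ = (13.6 + 14.1 + 13.3 + 13.4 + 13.4) / 5 = 67.8000 / 5 = 13.5600
R̄ = (5.0 + 4.2 + 3.5 + 4.3 + 4.3) / 5 = 21.3000 / 5 = 4.2600
LCL = X̄̄ − A₂·R̄ = 13.5600 − 0.419 × 4.2600 = 11.7751

11.775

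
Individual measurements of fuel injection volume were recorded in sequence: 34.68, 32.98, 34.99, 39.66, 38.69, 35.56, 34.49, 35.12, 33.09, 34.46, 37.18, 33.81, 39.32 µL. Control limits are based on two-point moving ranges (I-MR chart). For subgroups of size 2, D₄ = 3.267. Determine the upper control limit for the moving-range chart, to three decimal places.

Moving ranges: 1.70, 2.01, 4.67, 0.97, 3.13, 1.07, 0.63, 2.03, 1.37, 2.72, 3.37, 5.51; M̄R̄ = 29.1800 / 12 = 2.4317
UCL_MR = D₄·M̄R̄ = 3.267 × 2.4317 = 7.9443

7.944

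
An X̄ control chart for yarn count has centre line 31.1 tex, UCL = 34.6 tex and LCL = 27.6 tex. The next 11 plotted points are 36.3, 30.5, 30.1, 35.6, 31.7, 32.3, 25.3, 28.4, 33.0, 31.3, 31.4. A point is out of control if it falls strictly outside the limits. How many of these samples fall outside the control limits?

Compare each point to [27.6, 34.6]: sample 1 = 36.3 > UCL; sample 4 = 35.6 > UCL; sample 7 = 25.3 < LCL.

3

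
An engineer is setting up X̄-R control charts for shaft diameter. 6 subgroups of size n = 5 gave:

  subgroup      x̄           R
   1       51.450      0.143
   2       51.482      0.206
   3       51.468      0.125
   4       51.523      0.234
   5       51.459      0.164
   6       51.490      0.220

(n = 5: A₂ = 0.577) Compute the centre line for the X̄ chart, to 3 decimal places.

51.479

X̄̄ = (51.450 + 51.482 + 51.468 + 51.523 + 51.459 + 51.490) / 6 = 308.8720 / 6 = 51.4787
CL = X̄̄ = 51.4787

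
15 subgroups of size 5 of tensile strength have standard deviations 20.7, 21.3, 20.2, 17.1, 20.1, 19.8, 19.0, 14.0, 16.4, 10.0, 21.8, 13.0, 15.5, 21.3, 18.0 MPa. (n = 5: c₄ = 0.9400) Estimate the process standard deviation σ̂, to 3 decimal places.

s̄ = (20.7 + 21.3 + 20.2 + 17.1 + 20.1 + 19.8 + 19.0 + 14.0 + 16.4 + 10.0 + 21.8 + 13.0 + 15.5 + 21.3 + 18.0) / 15 = 17.8800
σ̂ = s̄ / c₄ = 17.8800 / 0.9400 = 19.0213

19.021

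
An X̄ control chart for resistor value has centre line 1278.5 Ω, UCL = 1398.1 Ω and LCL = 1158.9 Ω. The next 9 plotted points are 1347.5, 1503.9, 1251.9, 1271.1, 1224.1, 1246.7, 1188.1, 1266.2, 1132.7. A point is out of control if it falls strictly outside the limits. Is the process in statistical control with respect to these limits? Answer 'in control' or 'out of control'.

Compare each point to [1158.9, 1398.1]: sample 2 = 1503.9 > UCL; sample 9 = 1132.7 < LCL.

out of control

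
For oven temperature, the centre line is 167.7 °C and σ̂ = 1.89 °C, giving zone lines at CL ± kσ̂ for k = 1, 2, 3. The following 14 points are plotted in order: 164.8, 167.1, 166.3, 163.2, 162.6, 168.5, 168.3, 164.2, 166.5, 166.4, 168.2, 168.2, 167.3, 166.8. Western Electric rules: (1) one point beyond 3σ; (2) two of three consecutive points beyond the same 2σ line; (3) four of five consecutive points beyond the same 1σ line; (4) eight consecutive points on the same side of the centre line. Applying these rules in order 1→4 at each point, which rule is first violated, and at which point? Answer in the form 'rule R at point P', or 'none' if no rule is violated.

rule 2 at point 5

Zone of each point (C = within 1σ̂, B = 1σ̂–2σ̂, A = 2σ̂–3σ̂, * = beyond 3σ̂; sign = side of CL): 1:-B, 2:-C, 3:-C, 4:-A, 5:-A, 6:+C, 7:+C, 8:-B, 9:-C, 10:-C, 11:+C, 12:+C, 13:-C, 14:-C
Rule 2 (two of three consecutive points beyond the same 2σ limit) is satisfied at point 5.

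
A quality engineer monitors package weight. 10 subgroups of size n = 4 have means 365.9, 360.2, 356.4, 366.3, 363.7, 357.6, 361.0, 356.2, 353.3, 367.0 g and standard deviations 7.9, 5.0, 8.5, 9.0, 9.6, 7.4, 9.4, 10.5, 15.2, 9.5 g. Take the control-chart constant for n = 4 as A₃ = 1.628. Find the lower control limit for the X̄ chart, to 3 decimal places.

345.782

X̄̄ = (365.9 + 360.2 + 356.4 + 366.3 + 363.7 + 357.6 + 361.0 + 356.2 + 353.3 + 367.0) / 10 = 360.7600
s̄ = (7.9 + 5.0 + 8.5 + 9.0 + 9.6 + 7.4 + 9.4 + 10.5 + 15.2 + 9.5) / 10 = 9.2000
LCL = X̄̄ − A₃·s̄ = 360.7600 − 1.628 × 9.2000 = 345.7824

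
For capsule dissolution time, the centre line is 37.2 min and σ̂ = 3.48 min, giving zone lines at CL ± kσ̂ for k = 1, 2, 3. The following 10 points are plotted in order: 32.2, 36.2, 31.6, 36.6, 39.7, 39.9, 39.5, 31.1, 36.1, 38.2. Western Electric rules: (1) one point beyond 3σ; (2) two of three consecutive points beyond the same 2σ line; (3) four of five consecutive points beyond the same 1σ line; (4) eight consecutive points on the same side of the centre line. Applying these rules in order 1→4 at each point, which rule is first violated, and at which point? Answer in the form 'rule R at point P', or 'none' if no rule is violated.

none

Zone of each point (C = within 1σ̂, B = 1σ̂–2σ̂, A = 2σ̂–3σ̂, * = beyond 3σ̂; sign = side of CL): 1:-B, 2:-C, 3:-B, 4:-C, 5:+C, 6:+C, 7:+C, 8:-B, 9:-C, 10:+C
No rule fires across all 10 points.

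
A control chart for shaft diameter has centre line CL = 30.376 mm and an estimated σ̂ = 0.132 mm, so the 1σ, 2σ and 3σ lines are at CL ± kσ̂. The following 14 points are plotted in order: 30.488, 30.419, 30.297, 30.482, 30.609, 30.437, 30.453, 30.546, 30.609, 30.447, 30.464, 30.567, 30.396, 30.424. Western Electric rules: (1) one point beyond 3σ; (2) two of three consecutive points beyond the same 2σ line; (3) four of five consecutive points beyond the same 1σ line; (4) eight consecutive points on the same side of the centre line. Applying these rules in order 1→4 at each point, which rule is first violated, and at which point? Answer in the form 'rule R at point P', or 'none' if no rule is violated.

rule 4 at point 11

Zone of each point (C = within 1σ̂, B = 1σ̂–2σ̂, A = 2σ̂–3σ̂, * = beyond 3σ̂; sign = side of CL): 1:+C, 2:+C, 3:-C, 4:+C, 5:+B, 6:+C, 7:+C, 8:+B, 9:+B, 10:+C, 11:+C, 12:+B, 13:+C, 14:+C
Rule 4 (eight consecutive points on the same side of the centre line) is satisfied at point 11.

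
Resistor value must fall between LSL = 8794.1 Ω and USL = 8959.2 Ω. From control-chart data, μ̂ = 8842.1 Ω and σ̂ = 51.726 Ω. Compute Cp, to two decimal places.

Cp = (USL − LSL) / (6σ̂) = (8959.2 − 8794.1) / (6 × 51.726) = 165.1000 / 310.3560 = 0.5320

0.53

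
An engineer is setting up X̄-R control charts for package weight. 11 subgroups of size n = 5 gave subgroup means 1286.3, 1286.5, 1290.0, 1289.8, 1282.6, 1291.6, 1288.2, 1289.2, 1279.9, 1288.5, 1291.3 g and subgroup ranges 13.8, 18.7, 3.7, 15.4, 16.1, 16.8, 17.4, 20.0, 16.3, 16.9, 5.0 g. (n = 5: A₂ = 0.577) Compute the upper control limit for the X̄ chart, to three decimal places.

1296.025

X̄̄ = (1286.3 + 1286.5 + 1290.0 + 1289.8 + 1282.6 + 1291.6 + 1288.2 + 1289.2 + 1279.9 + 1288.5 + 1291.3) / 11 = 14163.9000 / 11 = 1287.6273
R̄ = (13.8 + 18.7 + 3.7 + 15.4 + 16.1 + 16.8 + 17.4 + 20.0 + 16.3 + 16.9 + 5.0) / 11 = 160.1000 / 11 = 14.5545
UCL = X̄̄ + A₂·R̄ = 1287.6273 + 0.577 × 14.5545 = 1296.0252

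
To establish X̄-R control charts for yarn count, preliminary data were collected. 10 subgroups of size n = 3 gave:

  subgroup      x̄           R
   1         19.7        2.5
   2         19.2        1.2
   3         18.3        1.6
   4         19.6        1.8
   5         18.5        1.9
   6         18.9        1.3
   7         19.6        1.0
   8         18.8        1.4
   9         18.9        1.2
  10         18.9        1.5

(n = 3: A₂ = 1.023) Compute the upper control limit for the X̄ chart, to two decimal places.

X̄̄ = (19.7 + 19.2 + 18.3 + 19.6 + 18.5 + 18.9 + 19.6 + 18.8 + 18.9 + 18.9) / 10 = 190.4000 / 10 = 19.0400
R̄ = (2.5 + 1.2 + 1.6 + 1.8 + 1.9 + 1.3 + 1.0 + 1.4 + 1.2 + 1.5) / 10 = 15.4000 / 10 = 1.5400
UCL = X̄̄ + A₂·R̄ = 19.0400 + 1.023 × 1.5400 = 20.6154

20.62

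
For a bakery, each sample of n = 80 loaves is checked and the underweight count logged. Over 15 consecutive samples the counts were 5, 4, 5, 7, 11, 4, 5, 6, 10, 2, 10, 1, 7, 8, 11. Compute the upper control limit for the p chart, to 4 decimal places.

p̄ = Σdᵢ / (k·n) = 96 / (15 × 80) = 0.08000
UCL = p̄ + 3·√(p̄(1−p̄)/n) = 0.08000 + 3 × √(0.08000×0.92000/80) = 0.08000 + 3 × 0.03033 = 0.17099

0.1710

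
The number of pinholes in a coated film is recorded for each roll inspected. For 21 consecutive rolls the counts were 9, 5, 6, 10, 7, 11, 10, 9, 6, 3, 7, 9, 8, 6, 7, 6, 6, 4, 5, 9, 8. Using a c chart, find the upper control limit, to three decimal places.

15.235

c̄ = (9 + 5 + 6 + 10 + 7 + 11 + 10 + 9 + 6 + 3 + 7 + 9 + 8 + 6 + 7 + 6 + 6 + 4 + 5 + 9 + 8) / 21 = 151 / 21 = 7.1905
UCL = c̄ + 3√c̄ = 7.1905 + 3 × √7.1905 = 7.1905 + 3 × 2.6815 = 15.2350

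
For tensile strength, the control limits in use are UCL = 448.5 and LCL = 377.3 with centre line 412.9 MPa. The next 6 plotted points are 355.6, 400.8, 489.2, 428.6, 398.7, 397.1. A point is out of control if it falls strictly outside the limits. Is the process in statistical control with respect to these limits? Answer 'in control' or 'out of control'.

out of control

Compare each point to [377.3, 448.5]: sample 1 = 355.6 < LCL; sample 3 = 489.2 > UCL.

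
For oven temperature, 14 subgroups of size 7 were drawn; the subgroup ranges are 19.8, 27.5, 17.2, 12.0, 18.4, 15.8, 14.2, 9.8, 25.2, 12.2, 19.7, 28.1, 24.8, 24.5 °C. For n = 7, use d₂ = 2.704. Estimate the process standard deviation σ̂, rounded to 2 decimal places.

R̄ = (19.8 + 27.5 + 17.2 + 12.0 + 18.4 + 15.8 + 14.2 + 9.8 + 25.2 + 12.2 + 19.7 + 28.1 + 24.8 + 24.5) / 14 = 19.2286
σ̂ = R̄ / d₂ = 19.2286 / 2.704 = 7.1112

7.11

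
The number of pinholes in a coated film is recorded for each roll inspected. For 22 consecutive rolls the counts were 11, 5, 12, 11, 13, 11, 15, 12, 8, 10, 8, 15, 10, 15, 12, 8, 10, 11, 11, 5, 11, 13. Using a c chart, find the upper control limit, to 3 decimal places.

20.619

c̄ = (11 + 5 + 12 + 11 + 13 + 11 + 15 + 12 + 8 + 10 + 8 + 15 + 10 + 15 + 12 + 8 + 10 + 11 + 11 + 5 + 11 + 13) / 22 = 237 / 22 = 10.7727
UCL = c̄ + 3√c̄ = 10.7727 + 3 × √10.7727 = 10.7727 + 3 × 3.2822 = 20.6193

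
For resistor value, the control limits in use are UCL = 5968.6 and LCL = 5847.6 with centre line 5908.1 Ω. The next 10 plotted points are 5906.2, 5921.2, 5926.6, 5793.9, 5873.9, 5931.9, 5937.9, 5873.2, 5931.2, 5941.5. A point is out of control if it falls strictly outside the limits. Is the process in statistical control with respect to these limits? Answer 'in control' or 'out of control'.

Compare each point to [5847.6, 5968.6]: sample 4 = 5793.9 < LCL.

out of control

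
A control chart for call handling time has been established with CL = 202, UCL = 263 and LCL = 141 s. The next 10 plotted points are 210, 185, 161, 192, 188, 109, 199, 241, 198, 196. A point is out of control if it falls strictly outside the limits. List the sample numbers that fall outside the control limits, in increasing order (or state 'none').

6

Compare each point to [141, 263]: sample 6 = 109 < LCL.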